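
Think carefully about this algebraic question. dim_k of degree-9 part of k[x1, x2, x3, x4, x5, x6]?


C(d+n-1,n-1)=C(14,5)=2002


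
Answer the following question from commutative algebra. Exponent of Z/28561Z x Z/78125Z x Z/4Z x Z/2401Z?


Exponent = lcm of the cyclic orders; pairwise coprime => product.
13^4*5^7*2^2*7^4=28561*78125*4*2401=21429675312500


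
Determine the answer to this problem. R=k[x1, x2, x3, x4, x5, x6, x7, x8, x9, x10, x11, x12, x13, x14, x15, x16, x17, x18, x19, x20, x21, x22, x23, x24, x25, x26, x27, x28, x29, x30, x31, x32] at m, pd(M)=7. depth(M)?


pd+depth=depth(R)=32
depth=32-7=25


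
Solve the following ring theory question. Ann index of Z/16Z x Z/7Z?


Exponent = lcm of the cyclic orders; pairwise coprime => product.
2^4*7^1=16*7=112


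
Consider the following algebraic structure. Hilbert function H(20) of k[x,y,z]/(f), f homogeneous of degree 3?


C(22,2)-C(19,2)=231-171=60


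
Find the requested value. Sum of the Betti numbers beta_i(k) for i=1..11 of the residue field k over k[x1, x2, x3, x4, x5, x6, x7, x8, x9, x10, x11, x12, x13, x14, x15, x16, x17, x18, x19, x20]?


Koszul resolution: beta_i(k)=C(n,i), n=20
C(20,1)=20, C(20,2)=190, C(20,3)=1140, C(20,4)=4845, C(20,5)=15504, C(20,6)=38760, C(20,7)=77520, C(20,8)=125970, C(20,9)=167960, C(20,10)=184756, C(20,11)=167960
Sum=784625


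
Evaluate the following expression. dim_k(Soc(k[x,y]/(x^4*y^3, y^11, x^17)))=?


Socle = ann(m) = span of standard monomials u with x*u, y*u in I (staircase corners).
Minimal generators: x^17, x^4*y^3, y^11
Corners: x^3y^10, x^16y^2
Socle dim=2


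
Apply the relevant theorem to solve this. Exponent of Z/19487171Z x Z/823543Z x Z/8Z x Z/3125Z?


Exponent = lcm of the cyclic orders; pairwise coprime => product.
11^7*7^7*2^3*5^5=19487171*823543*8*3125=401213081671325000


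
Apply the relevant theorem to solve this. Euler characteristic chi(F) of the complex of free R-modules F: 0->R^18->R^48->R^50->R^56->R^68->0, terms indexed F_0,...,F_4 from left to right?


chi = sum (-1)^i * rank:
(-1)^0*18=18
(-1)^1*48=-48
(-1)^2*50=50
(-1)^3*56=-56
(-1)^4*68=68
chi=32


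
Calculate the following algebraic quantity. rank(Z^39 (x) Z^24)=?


rank(M(x)N) = rank(M)*rank(N)
39*24 = 936


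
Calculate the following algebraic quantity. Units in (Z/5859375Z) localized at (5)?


Local ring = Z/1953125Z.
phi(1953125) = 5^8*(5-1) = 1562500


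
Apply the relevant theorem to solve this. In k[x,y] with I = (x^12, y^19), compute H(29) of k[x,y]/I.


k[x,y], I = (x^12, y^19), d = 29
Need i < 12 and d-i < 19.
Range: 11 <= i <= 11.
H(29) = 1


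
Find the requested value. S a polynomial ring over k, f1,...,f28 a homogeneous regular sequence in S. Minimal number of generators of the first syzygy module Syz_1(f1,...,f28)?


Regular sequence => Koszul complex is the minimal free resolution.
Syz_1 minimally generated by Koszul relations f_i*e_j - f_j*e_i (i<j): mu(Syz_1) = beta_2 = C(m,2) = m(m-1)/2
m=28
28*27/2 = 378


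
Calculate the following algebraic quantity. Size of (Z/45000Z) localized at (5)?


5-primary part: 45000=5^4*72
Size=5^4=625


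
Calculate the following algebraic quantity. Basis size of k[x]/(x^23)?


Basis: 1,x,...,x^22
dim=23


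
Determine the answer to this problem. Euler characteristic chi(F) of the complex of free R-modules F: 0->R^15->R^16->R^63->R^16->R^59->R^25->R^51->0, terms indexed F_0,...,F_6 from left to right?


chi = sum (-1)^i * rank:
(-1)^0*15=15
(-1)^1*16=-16
(-1)^2*63=63
(-1)^3*16=-16
(-1)^4*59=59
(-1)^5*25=-25
(-1)^6*51=51
chi=131


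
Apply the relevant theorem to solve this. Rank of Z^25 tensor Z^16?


rank(M(x)N) = rank(M)*rank(N)
25*16 = 400


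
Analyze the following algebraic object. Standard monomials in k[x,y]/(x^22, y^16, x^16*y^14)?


k[x,y]/I, I = (x^22, y^16, x^16*y^14)
Rect: 22x16=352. Corner: (22-16)x(16-14)=12.
dim = 352-12 = 340


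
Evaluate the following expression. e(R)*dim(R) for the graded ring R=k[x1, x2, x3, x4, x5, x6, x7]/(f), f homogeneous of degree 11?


e(R)=deg(f)=11, dim(R)=7-1=6
e*dim=11*6=66


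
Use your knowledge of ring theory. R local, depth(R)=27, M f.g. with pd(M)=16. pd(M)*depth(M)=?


pd+depth=27
depth=27-16=11
pd*depth=16*11=176


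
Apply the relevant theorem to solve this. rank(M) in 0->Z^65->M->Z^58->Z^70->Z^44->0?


Alt sum=0:
(-1)^0*65 + (-1)^1*? + (-1)^2*58 + (-1)^3*70 + (-1)^4*44=0
rank(M)=97


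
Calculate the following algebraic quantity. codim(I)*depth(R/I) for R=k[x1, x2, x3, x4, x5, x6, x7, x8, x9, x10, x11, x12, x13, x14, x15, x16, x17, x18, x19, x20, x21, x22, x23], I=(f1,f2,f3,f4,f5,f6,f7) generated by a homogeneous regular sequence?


codim=7, depth=dim(R/I)=23-7=16
Product=7*16=112


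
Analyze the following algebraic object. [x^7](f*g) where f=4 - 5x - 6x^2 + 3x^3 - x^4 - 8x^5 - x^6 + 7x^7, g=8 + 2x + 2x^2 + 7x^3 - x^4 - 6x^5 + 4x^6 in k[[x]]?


[x^7] = sum a_i*b_j, i+j=7
  -5*4=-20
  -6*-6=36
  3*-1=-3
  -1*7=-7
  -8*2=-16
  -1*2=-2
  7*8=56
Sum=44


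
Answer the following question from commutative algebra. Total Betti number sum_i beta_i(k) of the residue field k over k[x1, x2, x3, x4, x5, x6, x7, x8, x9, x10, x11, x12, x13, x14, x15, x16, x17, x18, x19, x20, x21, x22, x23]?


Koszul resolution: beta_i(k)=C(n,i), n=23
sum_i C(23,i) = 2^23 = 8388608


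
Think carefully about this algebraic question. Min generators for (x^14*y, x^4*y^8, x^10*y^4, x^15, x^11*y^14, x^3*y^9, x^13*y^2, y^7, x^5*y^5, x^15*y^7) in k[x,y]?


Remove redundant (divisible by others).
x^15*y^7 redundant.
x^3*y^9 redundant.
x^11*y^14 redundant.
x^4*y^8 redundant.
Min: x^15, x^14*y, x^13*y^2, x^10*y^4, x^5*y^5, y^7
Count=6


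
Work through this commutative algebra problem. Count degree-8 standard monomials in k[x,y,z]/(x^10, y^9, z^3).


Need i<10, j<9, k<3 with i+j+k=8.
For each i, j ranges over max(0,8-i-2)..min(8,8-i):
  i=0: j in [6,8] -> 3
  i=1: j in [5,7] -> 3
  i=2: j in [4,6] -> 3
  i=3: j in [3,5] -> 3
  i=4: j in [2,4] -> 3
  i=5: j in [1,3] -> 3
  i=6: j in [0,2] -> 3
  i=7: j in [0,1] -> 2
  i=8: j in [0,0] -> 1
H(8) = 3+3+3+3+3+3+3+2+1 = 24


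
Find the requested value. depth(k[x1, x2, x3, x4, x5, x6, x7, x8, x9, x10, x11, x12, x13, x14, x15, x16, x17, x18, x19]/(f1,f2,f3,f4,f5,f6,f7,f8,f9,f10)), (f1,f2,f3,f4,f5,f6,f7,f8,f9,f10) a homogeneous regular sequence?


depth(R)=19
depth(R/I)=19-10=9


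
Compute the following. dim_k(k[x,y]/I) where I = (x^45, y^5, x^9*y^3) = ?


k[x,y]/I, I = (x^45, y^5, x^9*y^3)
Rect: 45x5=225. Corner: (45-9)x(5-3)=72.
dim = 225-72 = 153


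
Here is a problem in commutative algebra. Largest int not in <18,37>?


gcd(18,37)=1 => F=ab-a-b=18*37-18-37=666-55=611


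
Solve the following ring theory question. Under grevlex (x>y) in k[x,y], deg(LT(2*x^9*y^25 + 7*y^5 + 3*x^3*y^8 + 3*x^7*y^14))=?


LT: 2*x^9*y^25
deg_x=9, deg_y=25
Total=9+25=34


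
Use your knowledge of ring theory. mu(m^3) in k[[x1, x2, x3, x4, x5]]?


C(n+d-1,d)=C(7,3)=35


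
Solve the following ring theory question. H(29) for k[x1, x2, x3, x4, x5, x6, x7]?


C(d+n-1,n-1)=C(35,6)=1623160


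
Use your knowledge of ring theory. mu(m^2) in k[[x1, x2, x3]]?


C(n+d-1,d)=C(4,2)=6


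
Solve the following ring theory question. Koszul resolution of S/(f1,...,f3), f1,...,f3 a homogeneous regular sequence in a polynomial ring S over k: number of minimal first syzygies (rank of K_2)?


Regular sequence => Koszul complex is the minimal free resolution.
Syz_1 minimally generated by Koszul relations f_i*e_j - f_j*e_i (i<j): mu(Syz_1) = beta_2 = C(m,2) = m(m-1)/2
m=3
3*2/2 = 3


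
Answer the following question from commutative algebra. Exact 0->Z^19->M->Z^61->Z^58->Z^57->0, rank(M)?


Alt sum=0:
(-1)^0*19 + (-1)^1*? + (-1)^2*61 + (-1)^3*58 + (-1)^4*57=0
rank(M)=79


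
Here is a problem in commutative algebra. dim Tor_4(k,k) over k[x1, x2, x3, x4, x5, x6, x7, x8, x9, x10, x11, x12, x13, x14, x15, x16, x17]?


Koszul: C(n,i)=C(17,4)=2380


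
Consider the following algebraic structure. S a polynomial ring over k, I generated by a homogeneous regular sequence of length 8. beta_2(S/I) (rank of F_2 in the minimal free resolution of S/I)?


Regular sequence => Koszul complex is the minimal free resolution.
Syz_1 minimally generated by Koszul relations f_i*e_j - f_j*e_i (i<j): mu(Syz_1) = beta_2 = C(m,2) = m(m-1)/2
m=8
8*7/2 = 28


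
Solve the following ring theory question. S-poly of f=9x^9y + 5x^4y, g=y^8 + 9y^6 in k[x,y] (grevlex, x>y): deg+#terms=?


LT(f)=9x^9y, LT(g)=y^8
lcm(LM)=x^9y^8
S(f,g) (scaled by 9 to clear denominators) = y^7*f - 9x^9*g = -81x^9y^6 + 5x^4y^8
2 terms, deg 15.
15+2=17


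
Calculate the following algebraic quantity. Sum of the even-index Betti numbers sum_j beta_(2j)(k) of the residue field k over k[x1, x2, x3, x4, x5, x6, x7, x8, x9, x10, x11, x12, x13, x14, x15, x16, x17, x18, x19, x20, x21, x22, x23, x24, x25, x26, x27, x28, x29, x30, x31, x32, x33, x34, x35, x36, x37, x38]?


Koszul resolution: beta_i(k)=C(n,i), n=38
sum_even C(38,i) = 2^(n-1) = 2^37 = 137438953472


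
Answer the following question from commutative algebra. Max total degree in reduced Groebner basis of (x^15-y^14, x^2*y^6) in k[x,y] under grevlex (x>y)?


LT(f1)=x^15, LT(f2)=x^2y^6, lcm=x^15y^6
S(f1,f2) = y^6*f1 - x^13*f2 = -y^20
Reduced GB = {f1, f2, y^20}; degrees 15, 8, 20
Max = 20


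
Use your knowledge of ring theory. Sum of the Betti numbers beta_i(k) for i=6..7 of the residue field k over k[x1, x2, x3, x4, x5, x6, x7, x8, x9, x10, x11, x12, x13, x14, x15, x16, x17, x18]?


Koszul resolution: beta_i(k)=C(n,i), n=18
C(18,6)=18564, C(18,7)=31824
Sum=50388


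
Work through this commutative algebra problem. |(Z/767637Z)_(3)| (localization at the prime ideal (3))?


3-primary part: 767637=3^10*13
Size=3^10=59049


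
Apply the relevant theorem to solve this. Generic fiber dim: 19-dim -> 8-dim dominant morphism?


dim(fiber)=dim(X)-dim(Y)=19-8=11


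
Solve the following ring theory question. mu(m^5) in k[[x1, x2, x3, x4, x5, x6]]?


C(n+d-1,d)=C(10,5)=252


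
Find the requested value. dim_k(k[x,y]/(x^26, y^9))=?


Basis: x^i*y^j, i<26, j<9
26*9=234


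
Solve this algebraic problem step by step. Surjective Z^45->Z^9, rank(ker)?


rank(ker) = 45-9 = 36


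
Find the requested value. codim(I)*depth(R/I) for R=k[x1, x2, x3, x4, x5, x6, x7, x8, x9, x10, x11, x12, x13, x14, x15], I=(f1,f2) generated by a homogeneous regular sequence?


codim=2, depth=dim(R/I)=15-2=13
Product=2*13=26


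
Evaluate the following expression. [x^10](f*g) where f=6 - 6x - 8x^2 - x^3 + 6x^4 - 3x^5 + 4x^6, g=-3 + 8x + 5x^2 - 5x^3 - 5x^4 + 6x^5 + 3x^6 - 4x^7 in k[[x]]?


[x^10] = sum a_i*b_j, i+j=10
  -1*-4=4
  6*3=18
  -3*6=-18
  4*-5=-20
Sum=-16


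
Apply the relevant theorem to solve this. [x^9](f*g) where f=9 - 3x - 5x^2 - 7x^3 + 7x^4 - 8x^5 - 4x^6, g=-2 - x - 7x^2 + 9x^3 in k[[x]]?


[x^9] = sum a_i*b_j, i+j=9
  -4*9=-36
Sum=-36


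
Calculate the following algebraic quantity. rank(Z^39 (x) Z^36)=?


rank(M(x)N) = rank(M)*rank(N)
39*36 = 1404


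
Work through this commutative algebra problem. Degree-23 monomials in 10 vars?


C(d+n-1,n-1)=C(32,9)=28048800


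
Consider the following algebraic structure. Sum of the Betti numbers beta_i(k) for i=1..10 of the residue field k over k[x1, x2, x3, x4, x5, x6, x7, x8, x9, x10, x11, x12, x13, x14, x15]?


Koszul resolution: beta_i(k)=C(n,i), n=15
C(15,1)=15, C(15,2)=105, C(15,3)=455, C(15,4)=1365, C(15,5)=3003, C(15,6)=5005, C(15,7)=6435, C(15,8)=6435, C(15,9)=5005, C(15,10)=3003
Sum=30826


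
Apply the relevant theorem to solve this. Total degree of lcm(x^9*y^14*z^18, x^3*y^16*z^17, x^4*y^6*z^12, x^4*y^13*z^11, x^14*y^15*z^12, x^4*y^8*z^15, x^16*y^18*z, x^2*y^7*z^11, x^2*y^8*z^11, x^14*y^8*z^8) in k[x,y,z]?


lcm = componentwise max:
x: max(9,3,4,4,14,4,16,2,2,14)=16
y: max(14,16,6,13,15,8,18,7,8,8)=18
z: max(18,17,12,11,12,15,1,11,11,8)=18
Total=16+18+18=52


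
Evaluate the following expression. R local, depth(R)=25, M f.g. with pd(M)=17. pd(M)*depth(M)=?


pd+depth=25
depth=25-17=8
pd*depth=17*8=136


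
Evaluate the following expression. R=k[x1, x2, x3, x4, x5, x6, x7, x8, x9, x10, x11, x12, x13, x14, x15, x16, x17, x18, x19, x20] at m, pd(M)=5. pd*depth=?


pd+depth=20
depth=20-5=15
pd*depth=5*15=75


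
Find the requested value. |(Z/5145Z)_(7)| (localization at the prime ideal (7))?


7-primary part: 5145=7^3*15
Size=7^3=343


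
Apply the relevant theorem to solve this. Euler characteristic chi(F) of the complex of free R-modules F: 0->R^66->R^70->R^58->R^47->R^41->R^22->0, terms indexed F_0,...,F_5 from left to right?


chi = sum (-1)^i * rank:
(-1)^0*66=66
(-1)^1*70=-70
(-1)^2*58=58
(-1)^3*47=-47
(-1)^4*41=41
(-1)^5*22=-22
chi=26


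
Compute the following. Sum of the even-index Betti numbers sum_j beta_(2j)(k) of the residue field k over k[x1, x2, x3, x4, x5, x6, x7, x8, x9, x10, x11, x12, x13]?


Koszul resolution: beta_i(k)=C(n,i), n=13
sum_even C(13,i) = 2^(n-1) = 2^12 = 4096


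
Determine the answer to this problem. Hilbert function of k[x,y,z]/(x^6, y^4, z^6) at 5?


Need i<6, j<4, k<6 with i+j+k=5.
For each i, j ranges over max(0,5-i-5)..min(3,5-i):
  i=0: j in [0,3] -> 4
  i=1: j in [0,3] -> 4
  i=2: j in [0,3] -> 4
  i=3: j in [0,2] -> 3
  i=4: j in [0,1] -> 2
  i=5: j in [0,0] -> 1
H(5) = 4+4+4+3+2+1 = 18


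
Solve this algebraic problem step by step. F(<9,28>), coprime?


gcd(9,28)=1 => F=ab-a-b=9*28-9-28=252-37=215


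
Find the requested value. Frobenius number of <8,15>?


gcd(8,15)=1 => F=ab-a-b=8*15-8-15=120-23=97


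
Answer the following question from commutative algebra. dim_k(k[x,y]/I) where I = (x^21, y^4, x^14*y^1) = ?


k[x,y]/I, I = (x^21, y^4, x^14*y^1)
Rect: 21x4=84. Corner: (21-14)x(4-1)=21.
dim = 84-21 = 63


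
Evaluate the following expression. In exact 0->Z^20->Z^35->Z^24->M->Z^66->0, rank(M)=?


Alt sum=0:
(-1)^0*20 + (-1)^1*35 + (-1)^2*24 + (-1)^3*? + (-1)^4*66=0
rank(M)=75


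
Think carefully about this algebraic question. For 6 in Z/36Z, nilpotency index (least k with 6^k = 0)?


6^k mod 36:
k=1: 6
k=2: 0
First zero at k = 2


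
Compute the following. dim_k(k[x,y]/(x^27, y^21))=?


Basis: x^i*y^j, i<27, j<21
27*21=567


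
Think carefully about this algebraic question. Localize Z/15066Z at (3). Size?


3-primary part: 15066=3^5*62
Size=3^5=243


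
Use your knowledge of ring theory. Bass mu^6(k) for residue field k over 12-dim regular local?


C(n,i)=C(12,6)=924


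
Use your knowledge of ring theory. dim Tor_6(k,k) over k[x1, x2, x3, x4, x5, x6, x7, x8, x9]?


Koszul: C(n,i)=C(9,6)=84


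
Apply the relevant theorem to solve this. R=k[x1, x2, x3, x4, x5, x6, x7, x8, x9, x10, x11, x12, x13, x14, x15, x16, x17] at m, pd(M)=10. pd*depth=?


pd+depth=17
depth=17-10=7
pd*depth=10*7=70


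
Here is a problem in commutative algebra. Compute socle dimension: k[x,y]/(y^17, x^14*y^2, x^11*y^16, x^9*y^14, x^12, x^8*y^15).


Socle = ann(m) = span of standard monomials u with x*u, y*u in I (staircase corners).
Redundant generators: x^14*y^2, x^11*y^16
Minimal generators: x^12, x^9*y^14, x^8*y^15, y^17
Corners: x^7y^16, x^8y^14, x^11y^13
Socle dim=3


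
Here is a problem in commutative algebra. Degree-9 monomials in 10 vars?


C(d+n-1,n-1)=C(18,9)=48620


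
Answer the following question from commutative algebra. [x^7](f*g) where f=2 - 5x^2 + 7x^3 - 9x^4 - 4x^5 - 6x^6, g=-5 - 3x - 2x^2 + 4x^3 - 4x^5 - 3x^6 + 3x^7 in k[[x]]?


[x^7] = sum a_i*b_j, i+j=7
  2*3=6
  -5*-4=20
  -9*4=-36
  -4*-2=8
  -6*-3=18
Sum=16


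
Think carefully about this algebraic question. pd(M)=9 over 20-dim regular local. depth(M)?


pd+depth=depth(R)=20
depth=20-9=11


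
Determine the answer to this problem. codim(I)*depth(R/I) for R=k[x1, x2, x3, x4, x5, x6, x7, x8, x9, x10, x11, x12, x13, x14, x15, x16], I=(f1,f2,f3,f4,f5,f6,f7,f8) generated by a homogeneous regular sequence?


codim=8, depth=dim(R/I)=16-8=8
Product=8*8=64


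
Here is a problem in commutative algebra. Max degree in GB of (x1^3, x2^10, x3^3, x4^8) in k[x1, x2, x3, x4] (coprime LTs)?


Pure powers, coprime LTs => already GB.
Degrees: 3, 10, 3, 8
Max=10


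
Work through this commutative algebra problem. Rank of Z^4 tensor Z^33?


rank(M(x)N) = rank(M)*rank(N)
4*33 = 132


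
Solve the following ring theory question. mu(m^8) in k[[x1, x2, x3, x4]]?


C(n+d-1,d)=C(11,8)=165


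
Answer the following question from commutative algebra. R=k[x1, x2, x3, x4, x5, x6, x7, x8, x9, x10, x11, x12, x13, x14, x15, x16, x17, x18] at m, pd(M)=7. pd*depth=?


pd+depth=18
depth=18-7=11
pd*depth=7*11=77


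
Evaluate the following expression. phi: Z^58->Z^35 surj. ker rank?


rank(ker) = 58-35 = 23


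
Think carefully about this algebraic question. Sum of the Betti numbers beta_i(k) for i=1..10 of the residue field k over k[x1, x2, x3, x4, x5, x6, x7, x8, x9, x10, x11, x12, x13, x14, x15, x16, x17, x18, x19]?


Koszul resolution: beta_i(k)=C(n,i), n=19
C(19,1)=19, C(19,2)=171, C(19,3)=969, C(19,4)=3876, C(19,5)=11628, C(19,6)=27132, C(19,7)=50388, C(19,8)=75582, C(19,9)=92378, C(19,10)=92378
Sum=354521


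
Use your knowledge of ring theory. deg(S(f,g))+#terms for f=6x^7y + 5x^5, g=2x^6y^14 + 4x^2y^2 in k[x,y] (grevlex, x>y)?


LT(f)=6x^7y, LT(g)=2x^6y^14
lcm(LM)=x^7y^14
S(f,g) (scaled by 12 to clear denominators) = 2y^13*f - 6x*g = 10x^5y^13 - 24x^3y^2
2 terms, deg 18.
18+2=20


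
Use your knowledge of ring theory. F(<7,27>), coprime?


gcd(7,27)=1 => F=ab-a-b=7*27-7-27=189-34=155


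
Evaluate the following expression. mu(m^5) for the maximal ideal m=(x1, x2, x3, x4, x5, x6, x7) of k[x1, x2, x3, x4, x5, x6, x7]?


Graded Nakayama: mu(m^d) = dim_k (m^d/m^(d+1)) = #degree-5 monomials in 7 vars
C(n+d-1,d)=C(11,5)=462


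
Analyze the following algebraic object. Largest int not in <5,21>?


gcd(5,21)=1 => F=ab-a-b=5*21-5-21=105-26=79


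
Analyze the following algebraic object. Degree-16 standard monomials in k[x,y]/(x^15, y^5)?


k[x,y], I = (x^15, y^5), d = 16
Need i < 15 and d-i < 5.
Range: 12 <= i <= 14.
H(16) = 3


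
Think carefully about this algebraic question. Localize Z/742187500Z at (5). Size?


5-primary part: 742187500=5^10*76
Size=5^10=9765625


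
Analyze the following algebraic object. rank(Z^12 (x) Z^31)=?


rank(M(x)N) = rank(M)*rank(N)
12*31 = 372


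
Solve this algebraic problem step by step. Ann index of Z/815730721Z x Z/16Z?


Exponent = lcm of the cyclic orders; pairwise coprime => product.
13^8*2^4=815730721*16=13051691536


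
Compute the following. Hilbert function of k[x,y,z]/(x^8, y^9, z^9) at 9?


Need i<8, j<9, k<9 with i+j+k=9.
For each i, j ranges over max(0,9-i-8)..min(8,9-i):
  i=0: j in [1,8] -> 8
  i=1: j in [0,8] -> 9
  i=2: j in [0,7] -> 8
  i=3: j in [0,6] -> 7
  i=4: j in [0,5] -> 6
  i=5: j in [0,4] -> 5
  i=6: j in [0,3] -> 4
  i=7: j in [0,2] -> 3
H(9) = 8+9+8+7+6+5+4+3 = 50


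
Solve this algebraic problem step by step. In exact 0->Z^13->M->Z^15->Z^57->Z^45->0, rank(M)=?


Alt sum=0:
(-1)^0*13 + (-1)^1*? + (-1)^2*15 + (-1)^3*57 + (-1)^4*45=0
rank(M)=16


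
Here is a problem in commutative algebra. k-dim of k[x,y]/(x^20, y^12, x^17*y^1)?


k[x,y]/I, I = (x^20, y^12, x^17*y^1)
Rect: 20x12=240. Corner: (20-17)x(12-1)=33.
dim = 240-33 = 207


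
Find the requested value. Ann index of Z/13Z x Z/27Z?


Exponent = lcm of the cyclic orders; pairwise coprime => product.
13^1*3^3=13*27=351


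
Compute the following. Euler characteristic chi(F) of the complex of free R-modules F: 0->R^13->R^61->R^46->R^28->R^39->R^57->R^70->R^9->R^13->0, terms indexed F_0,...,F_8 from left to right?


chi = sum (-1)^i * rank:
(-1)^0*13=13
(-1)^1*61=-61
(-1)^2*46=46
(-1)^3*28=-28
(-1)^4*39=39
(-1)^5*57=-57
(-1)^6*70=70
(-1)^7*9=-9
(-1)^8*13=13
chi=26


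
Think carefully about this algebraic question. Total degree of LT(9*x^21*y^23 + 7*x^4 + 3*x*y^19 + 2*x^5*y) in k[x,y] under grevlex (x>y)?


LT: 9*x^21*y^23
deg_x=21, deg_y=23
Total=21+23=44


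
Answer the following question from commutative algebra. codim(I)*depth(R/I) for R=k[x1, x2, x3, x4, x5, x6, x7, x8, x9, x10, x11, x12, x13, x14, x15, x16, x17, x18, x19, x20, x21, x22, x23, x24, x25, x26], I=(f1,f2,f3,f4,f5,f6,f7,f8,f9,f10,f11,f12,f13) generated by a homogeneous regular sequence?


codim=13, depth=dim(R/I)=26-13=13
Product=13*13=169


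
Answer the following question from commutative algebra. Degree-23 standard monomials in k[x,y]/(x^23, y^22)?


k[x,y], I = (x^23, y^22), d = 23
Need i < 23 and d-i < 22.
Range: 2 <= i <= 22.
H(23) = 21


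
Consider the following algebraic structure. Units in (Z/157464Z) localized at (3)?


Local ring = Z/19683Z.
phi(19683) = 3^8*(3-1) = 13122


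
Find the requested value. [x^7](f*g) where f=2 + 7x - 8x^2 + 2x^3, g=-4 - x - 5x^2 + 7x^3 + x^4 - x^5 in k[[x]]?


[x^7] = sum a_i*b_j, i+j=7
  -8*-1=8
  2*1=2
Sum=10


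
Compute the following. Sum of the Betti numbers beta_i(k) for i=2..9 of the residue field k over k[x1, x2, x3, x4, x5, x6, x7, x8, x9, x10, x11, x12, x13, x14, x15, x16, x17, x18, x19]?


Koszul resolution: beta_i(k)=C(n,i), n=19
C(19,2)=171, C(19,3)=969, C(19,4)=3876, C(19,5)=11628, C(19,6)=27132, C(19,7)=50388, C(19,8)=75582, C(19,9)=92378
Sum=262124


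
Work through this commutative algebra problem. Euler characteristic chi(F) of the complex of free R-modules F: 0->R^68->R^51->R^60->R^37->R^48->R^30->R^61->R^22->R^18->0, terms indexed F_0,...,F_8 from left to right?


chi = sum (-1)^i * rank:
(-1)^0*68=68
(-1)^1*51=-51
(-1)^2*60=60
(-1)^3*37=-37
(-1)^4*48=48
(-1)^5*30=-30
(-1)^6*61=61
(-1)^7*22=-22
(-1)^8*18=18
chi=115


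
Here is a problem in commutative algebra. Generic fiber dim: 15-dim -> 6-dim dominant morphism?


dim(fiber)=dim(X)-dim(Y)=15-6=9


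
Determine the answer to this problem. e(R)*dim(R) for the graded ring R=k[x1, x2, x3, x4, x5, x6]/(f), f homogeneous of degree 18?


e(R)=deg(f)=18, dim(R)=6-1=5
e*dim=18*5=90


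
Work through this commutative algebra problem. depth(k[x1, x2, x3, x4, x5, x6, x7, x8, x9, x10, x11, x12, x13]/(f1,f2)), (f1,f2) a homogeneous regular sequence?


depth(R)=13
depth(R/I)=13-2=11


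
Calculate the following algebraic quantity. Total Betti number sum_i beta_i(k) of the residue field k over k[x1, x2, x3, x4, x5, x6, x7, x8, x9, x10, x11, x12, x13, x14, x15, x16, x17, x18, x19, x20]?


Koszul resolution: beta_i(k)=C(n,i), n=20
sum_i C(20,i) = 2^20 = 1048576


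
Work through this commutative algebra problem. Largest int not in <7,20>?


gcd(7,20)=1 => F=ab-a-b=7*20-7-20=140-27=113


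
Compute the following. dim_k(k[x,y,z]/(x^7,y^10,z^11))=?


Basis: x^iy^jz^k, i<7,j<10,k<11
7*10*11=770


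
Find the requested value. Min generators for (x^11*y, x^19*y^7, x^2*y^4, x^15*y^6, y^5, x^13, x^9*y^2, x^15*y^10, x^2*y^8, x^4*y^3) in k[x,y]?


Remove redundant (divisible by others).
x^2*y^8 redundant.
x^19*y^7 redundant.
x^15*y^6 redundant.
x^15*y^10 redundant.
Min: x^13, x^11*y, x^9*y^2, x^4*y^3, x^2*y^4, y^5
Count=6


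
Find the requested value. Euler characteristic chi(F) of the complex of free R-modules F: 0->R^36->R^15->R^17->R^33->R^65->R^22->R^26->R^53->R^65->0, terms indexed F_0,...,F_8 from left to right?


chi = sum (-1)^i * rank:
(-1)^0*36=36
(-1)^1*15=-15
(-1)^2*17=17
(-1)^3*33=-33
(-1)^4*65=65
(-1)^5*22=-22
(-1)^6*26=26
(-1)^7*53=-53
(-1)^8*65=65
chi=86


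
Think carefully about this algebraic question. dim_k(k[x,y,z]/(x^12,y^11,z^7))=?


Basis: x^iy^jz^k, i<12,j<11,k<7
12*11*7=924


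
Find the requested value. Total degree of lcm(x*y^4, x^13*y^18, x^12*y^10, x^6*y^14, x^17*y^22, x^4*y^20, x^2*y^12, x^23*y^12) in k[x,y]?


lcm = componentwise max:
x: max(1,13,12,6,17,4,2,23)=23
y: max(4,18,10,14,22,20,12,12)=22
Total=23+22=45


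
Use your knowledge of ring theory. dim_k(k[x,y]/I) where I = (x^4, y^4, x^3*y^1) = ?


k[x,y]/I, I = (x^4, y^4, x^3*y^1)
Rect: 4x4=16. Corner: (4-3)x(4-1)=3.
dim = 16-3 = 13


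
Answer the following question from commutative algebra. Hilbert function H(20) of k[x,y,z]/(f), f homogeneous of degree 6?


C(22,2)-C(16,2)=231-120=111


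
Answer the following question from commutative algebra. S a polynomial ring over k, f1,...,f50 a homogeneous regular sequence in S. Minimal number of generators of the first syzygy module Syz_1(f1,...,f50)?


Regular sequence => Koszul complex is the minimal free resolution.
Syz_1 minimally generated by Koszul relations f_i*e_j - f_j*e_i (i<j): mu(Syz_1) = beta_2 = C(m,2) = m(m-1)/2
m=50
50*49/2 = 1225


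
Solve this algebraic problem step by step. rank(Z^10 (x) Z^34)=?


rank(M(x)N) = rank(M)*rank(N)
10*34 = 340


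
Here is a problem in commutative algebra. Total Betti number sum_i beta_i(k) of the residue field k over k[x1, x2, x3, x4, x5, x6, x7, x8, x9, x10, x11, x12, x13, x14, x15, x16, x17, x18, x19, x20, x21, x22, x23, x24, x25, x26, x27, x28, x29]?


Koszul resolution: beta_i(k)=C(n,i), n=29
sum_i C(29,i) = 2^29 = 536870912


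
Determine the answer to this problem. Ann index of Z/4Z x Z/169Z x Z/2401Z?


Exponent = lcm of the cyclic orders; pairwise coprime => product.
2^2*13^2*7^4=4*169*2401=1623076


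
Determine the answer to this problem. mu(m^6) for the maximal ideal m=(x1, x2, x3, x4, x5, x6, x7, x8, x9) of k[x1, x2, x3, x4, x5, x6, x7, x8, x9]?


Graded Nakayama: mu(m^d) = dim_k (m^d/m^(d+1)) = #degree-6 monomials in 9 vars
C(n+d-1,d)=C(14,6)=3003


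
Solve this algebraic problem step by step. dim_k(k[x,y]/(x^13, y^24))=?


Basis: x^i*y^j, i<13, j<24
13*24=312


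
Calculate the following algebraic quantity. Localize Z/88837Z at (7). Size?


7-primary part: 88837=7^4*37
Size=7^4=2401


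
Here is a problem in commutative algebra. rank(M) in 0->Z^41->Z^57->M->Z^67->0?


Alt sum=0:
(-1)^0*41 + (-1)^1*57 + (-1)^2*? + (-1)^3*67=0
rank(M)=83


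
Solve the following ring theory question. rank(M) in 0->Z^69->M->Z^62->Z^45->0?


Alt sum=0:
(-1)^0*69 + (-1)^1*? + (-1)^2*62 + (-1)^3*45=0
rank(M)=86


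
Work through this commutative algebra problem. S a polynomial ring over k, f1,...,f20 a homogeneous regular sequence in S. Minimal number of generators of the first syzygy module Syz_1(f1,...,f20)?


Regular sequence => Koszul complex is the minimal free resolution.
Syz_1 minimally generated by Koszul relations f_i*e_j - f_j*e_i (i<j): mu(Syz_1) = beta_2 = C(m,2) = m(m-1)/2
m=20
20*19/2 = 190


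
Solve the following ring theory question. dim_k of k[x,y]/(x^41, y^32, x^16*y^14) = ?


k[x,y]/I, I = (x^41, y^32, x^16*y^14)
Rect: 41x32=1312. Corner: (41-16)x(32-14)=450.
dim = 1312-450 = 862


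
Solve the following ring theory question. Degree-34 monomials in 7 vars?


C(d+n-1,n-1)=C(40,6)=3838380


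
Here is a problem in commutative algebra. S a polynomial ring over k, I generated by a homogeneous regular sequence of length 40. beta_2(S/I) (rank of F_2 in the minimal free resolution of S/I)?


Regular sequence => Koszul complex is the minimal free resolution.
Syz_1 minimally generated by Koszul relations f_i*e_j - f_j*e_i (i<j): mu(Syz_1) = beta_2 = C(m,2) = m(m-1)/2
m=40
40*39/2 = 780


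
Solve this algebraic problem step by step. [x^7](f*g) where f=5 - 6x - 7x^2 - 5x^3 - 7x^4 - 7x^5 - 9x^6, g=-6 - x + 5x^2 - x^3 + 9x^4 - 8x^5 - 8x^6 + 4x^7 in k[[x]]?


[x^7] = sum a_i*b_j, i+j=7
  5*4=20
  -6*-8=48
  -7*-8=56
  -5*9=-45
  -7*-1=7
  -7*5=-35
  -9*-1=9
Sum=60


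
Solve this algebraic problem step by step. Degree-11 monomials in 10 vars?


C(d+n-1,n-1)=C(20,9)=167960


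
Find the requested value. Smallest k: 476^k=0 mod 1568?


476^k mod 1568:
k=1: 476
k=2: 784
k=3: 0
First zero at k = 3


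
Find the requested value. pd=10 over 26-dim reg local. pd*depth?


pd+depth=26
depth=26-10=16
pd*depth=10*16=160


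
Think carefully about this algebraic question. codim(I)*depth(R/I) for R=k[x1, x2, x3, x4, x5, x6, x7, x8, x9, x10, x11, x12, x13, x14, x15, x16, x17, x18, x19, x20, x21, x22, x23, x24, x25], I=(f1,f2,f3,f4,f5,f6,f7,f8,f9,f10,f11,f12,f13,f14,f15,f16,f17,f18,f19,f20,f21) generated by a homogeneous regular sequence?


codim=21, depth=dim(R/I)=25-21=4
Product=21*4=84


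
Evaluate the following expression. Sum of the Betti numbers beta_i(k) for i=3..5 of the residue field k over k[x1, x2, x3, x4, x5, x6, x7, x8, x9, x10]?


Koszul resolution: beta_i(k)=C(n,i), n=10
C(10,3)=120, C(10,4)=210, C(10,5)=252
Sum=582


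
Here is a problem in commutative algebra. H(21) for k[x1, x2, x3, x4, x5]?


C(d+n-1,n-1)=C(25,4)=12650


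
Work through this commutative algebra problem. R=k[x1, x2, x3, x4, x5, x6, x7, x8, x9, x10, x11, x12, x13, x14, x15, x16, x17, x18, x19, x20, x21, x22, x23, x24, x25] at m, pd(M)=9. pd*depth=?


pd+depth=25
depth=25-9=16
pd*depth=9*16=144


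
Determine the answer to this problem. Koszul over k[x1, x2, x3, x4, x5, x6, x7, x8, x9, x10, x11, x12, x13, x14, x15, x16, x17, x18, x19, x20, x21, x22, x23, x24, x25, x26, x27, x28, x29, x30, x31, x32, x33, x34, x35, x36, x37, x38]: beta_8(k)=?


C(n,i)=C(38,8)=48903492


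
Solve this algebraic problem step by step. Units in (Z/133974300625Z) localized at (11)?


Local ring = Z/214358881Z.
phi(214358881) = 11^7*(11-1) = 194871710


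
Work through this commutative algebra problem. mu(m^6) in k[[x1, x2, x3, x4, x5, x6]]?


C(n+d-1,d)=C(11,6)=462


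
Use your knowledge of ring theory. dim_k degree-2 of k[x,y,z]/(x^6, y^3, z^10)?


Need i<6, j<3, k<10 with i+j+k=2.
For each i, j ranges over max(0,2-i-9)..min(2,2-i):
  i=0: j in [0,2] -> 3
  i=1: j in [0,1] -> 2
  i=2: j in [0,0] -> 1
H(2) = 3+2+1 = 6


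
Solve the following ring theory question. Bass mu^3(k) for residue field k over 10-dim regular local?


C(n,i)=C(10,3)=120


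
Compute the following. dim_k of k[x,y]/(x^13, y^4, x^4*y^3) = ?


k[x,y]/I, I = (x^13, y^4, x^4*y^3)
Rect: 13x4=52. Corner: (13-4)x(4-3)=9.
dim = 52-9 = 43


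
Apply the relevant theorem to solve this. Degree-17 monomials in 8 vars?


C(d+n-1,n-1)=C(24,7)=346104


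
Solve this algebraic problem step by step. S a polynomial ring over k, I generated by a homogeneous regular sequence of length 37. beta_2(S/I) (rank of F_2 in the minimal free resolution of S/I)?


Regular sequence => Koszul complex is the minimal free resolution.
Syz_1 minimally generated by Koszul relations f_i*e_j - f_j*e_i (i<j): mu(Syz_1) = beta_2 = C(m,2) = m(m-1)/2
m=37
37*36/2 = 666


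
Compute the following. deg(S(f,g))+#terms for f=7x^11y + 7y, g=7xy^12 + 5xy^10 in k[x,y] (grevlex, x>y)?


LT(f)=7x^11y, LT(g)=7xy^12
lcm(LM)=x^11y^12
S(f,g) (scaled by 49 to clear denominators) = 7y^11*f - 7x^10*g = -35x^11y^10 + 49y^12
2 terms, deg 21.
21+2=23


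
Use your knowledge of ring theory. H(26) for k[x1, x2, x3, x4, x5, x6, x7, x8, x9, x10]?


C(d+n-1,n-1)=C(35,9)=70607460


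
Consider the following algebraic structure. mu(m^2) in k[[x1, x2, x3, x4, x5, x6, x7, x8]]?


C(n+d-1,d)=C(9,2)=36


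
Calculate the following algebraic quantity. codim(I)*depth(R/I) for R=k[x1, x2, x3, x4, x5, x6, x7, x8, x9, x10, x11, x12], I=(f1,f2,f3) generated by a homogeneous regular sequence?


codim=3, depth=dim(R/I)=12-3=9
Product=3*9=27


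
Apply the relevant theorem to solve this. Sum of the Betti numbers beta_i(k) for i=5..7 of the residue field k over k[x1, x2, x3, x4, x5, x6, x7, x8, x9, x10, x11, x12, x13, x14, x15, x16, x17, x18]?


Koszul resolution: beta_i(k)=C(n,i), n=18
C(18,5)=8568, C(18,6)=18564, C(18,7)=31824
Sum=58956


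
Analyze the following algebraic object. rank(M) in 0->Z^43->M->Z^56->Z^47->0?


Alt sum=0:
(-1)^0*43 + (-1)^1*? + (-1)^2*56 + (-1)^3*47=0
rank(M)=52


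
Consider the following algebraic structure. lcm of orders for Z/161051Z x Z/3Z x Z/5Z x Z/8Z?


Exponent = lcm of the cyclic orders; pairwise coprime => product.
11^5*3^1*5^1*2^3=161051*3*5*8=19326120


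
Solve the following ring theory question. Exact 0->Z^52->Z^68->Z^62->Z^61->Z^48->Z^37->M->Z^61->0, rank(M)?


Alt sum=0:
(-1)^0*52 + (-1)^1*68 + (-1)^2*62 + (-1)^3*61 + (-1)^4*48 + (-1)^5*37 + (-1)^6*? + (-1)^7*61=0
rank(M)=65


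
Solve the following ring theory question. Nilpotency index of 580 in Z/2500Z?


580^k mod 2500:
k=1: 580
k=2: 1400
k=3: 2000
k=4: 0
First zero at k = 4


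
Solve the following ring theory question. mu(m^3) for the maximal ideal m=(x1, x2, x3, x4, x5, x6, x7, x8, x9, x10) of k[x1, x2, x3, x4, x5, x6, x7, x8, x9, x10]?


Graded Nakayama: mu(m^d) = dim_k (m^d/m^(d+1)) = #degree-3 monomials in 10 vars
C(n+d-1,d)=C(12,3)=220


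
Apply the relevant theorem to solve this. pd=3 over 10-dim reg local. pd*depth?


pd+depth=10
depth=10-3=7
pd*depth=3*7=21


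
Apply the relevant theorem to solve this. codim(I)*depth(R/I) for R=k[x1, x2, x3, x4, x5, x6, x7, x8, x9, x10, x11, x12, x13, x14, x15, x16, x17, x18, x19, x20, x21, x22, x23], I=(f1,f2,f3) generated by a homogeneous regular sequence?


codim=3, depth=dim(R/I)=23-3=20
Product=3*20=60


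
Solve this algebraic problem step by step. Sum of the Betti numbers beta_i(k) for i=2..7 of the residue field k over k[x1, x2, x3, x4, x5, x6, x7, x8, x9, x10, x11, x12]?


Koszul resolution: beta_i(k)=C(n,i), n=12
C(12,2)=66, C(12,3)=220, C(12,4)=495, C(12,5)=792, C(12,6)=924, C(12,7)=792
Sum=3289


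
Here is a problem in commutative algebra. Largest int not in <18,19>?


gcd(18,19)=1 => F=ab-a-b=18*19-18-19=342-37=305


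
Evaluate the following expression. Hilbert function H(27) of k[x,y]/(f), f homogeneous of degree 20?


H(t)=d for t>=d-1.
d=20, t=27
H(27)=20


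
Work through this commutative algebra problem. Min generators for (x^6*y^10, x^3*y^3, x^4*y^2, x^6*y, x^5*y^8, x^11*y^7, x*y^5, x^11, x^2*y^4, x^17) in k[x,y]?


Remove redundant (divisible by others).
x^5*y^8 redundant.
x^11*y^7 redundant.
x^6*y^10 redundant.
x^17 redundant.
Min: x^11, x^6*y, x^4*y^2, x^3*y^3, x^2*y^4, x*y^5
Count=6


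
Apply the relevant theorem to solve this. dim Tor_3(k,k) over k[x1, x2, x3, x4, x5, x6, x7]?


Koszul: C(n,i)=C(7,3)=35


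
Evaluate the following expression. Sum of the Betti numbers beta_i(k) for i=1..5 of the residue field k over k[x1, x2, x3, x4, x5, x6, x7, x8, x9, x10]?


Koszul resolution: beta_i(k)=C(n,i), n=10
C(10,1)=10, C(10,2)=45, C(10,3)=120, C(10,4)=210, C(10,5)=252
Sum=637


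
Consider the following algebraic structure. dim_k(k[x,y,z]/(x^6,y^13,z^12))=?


Basis: x^iy^jz^k, i<6,j<13,k<12
6*13*12=936


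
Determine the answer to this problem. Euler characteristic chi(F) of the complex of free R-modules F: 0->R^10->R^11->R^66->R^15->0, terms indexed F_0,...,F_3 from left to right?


chi = sum (-1)^i * rank:
(-1)^0*10=10
(-1)^1*11=-11
(-1)^2*66=66
(-1)^3*15=-15
chi=50


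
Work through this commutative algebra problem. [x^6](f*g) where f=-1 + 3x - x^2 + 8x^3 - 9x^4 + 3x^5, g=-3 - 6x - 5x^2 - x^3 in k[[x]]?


[x^6] = sum a_i*b_j, i+j=6
  8*-1=-8
  -9*-5=45
  3*-6=-18
Sum=19


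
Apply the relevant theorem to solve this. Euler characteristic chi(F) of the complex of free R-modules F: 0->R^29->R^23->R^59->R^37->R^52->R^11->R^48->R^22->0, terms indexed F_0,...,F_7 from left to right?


chi = sum (-1)^i * rank:
(-1)^0*29=29
(-1)^1*23=-23
(-1)^2*59=59
(-1)^3*37=-37
(-1)^4*52=52
(-1)^5*11=-11
(-1)^6*48=48
(-1)^7*22=-22
chi=95


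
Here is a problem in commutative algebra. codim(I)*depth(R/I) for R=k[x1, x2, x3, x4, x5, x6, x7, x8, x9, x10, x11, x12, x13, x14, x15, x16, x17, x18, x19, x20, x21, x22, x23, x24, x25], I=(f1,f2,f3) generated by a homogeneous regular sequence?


codim=3, depth=dim(R/I)=25-3=22
Product=3*22=66


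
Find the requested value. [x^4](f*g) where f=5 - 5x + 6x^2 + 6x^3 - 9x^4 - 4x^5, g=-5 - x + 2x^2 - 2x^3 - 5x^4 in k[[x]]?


[x^4] = sum a_i*b_j, i+j=4
  5*-5=-25
  -5*-2=10
  6*2=12
  6*-1=-6
  -9*-5=45
Sum=36


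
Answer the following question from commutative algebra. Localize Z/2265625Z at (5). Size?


5-primary part: 2265625=5^7*29
Size=5^7=78125


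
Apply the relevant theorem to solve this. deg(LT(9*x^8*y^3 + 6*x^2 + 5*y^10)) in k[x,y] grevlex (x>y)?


LT: 9*x^8*y^3
deg_x=8, deg_y=3
Total=8+3=11


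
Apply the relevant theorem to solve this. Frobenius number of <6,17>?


gcd(6,17)=1 => F=ab-a-b=6*17-6-17=102-23=79


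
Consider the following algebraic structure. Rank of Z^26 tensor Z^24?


rank(M(x)N) = rank(M)*rank(N)
26*24 = 624


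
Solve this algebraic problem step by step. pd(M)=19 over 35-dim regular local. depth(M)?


pd+depth=depth(R)=35
depth=35-19=16


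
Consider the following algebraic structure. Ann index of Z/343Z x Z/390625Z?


Exponent = lcm of the cyclic orders; pairwise coprime => product.
7^3*5^8=343*390625=133984375


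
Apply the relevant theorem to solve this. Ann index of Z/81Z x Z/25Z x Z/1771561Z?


Exponent = lcm of the cyclic orders; pairwise coprime => product.
3^4*5^2*11^6=81*25*1771561=3587411025


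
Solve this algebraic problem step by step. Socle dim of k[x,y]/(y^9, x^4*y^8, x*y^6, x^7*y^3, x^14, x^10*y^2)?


Socle = ann(m) = span of standard monomials u with x*u, y*u in I (staircase corners).
Redundant generators: x^4*y^8
Minimal generators: x^14, x^10*y^2, x^7*y^3, x*y^6, y^9
Corners: y^8, x^6y^5, x^9y^2, x^13y
Socle dim=4


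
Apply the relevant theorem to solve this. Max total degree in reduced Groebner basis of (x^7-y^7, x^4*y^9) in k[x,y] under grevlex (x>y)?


LT(f1)=x^7, LT(f2)=x^4y^9, lcm=x^7y^9
S(f1,f2) = y^9*f1 - x^3*f2 = -y^16
Reduced GB = {f1, f2, y^16}; degrees 7, 13, 16
Max = 16


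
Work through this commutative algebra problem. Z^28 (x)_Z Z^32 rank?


rank(M(x)N) = rank(M)*rank(N)
28*32 = 896


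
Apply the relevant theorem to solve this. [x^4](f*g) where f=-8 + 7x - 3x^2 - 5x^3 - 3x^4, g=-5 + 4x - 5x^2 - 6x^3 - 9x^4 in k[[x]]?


[x^4] = sum a_i*b_j, i+j=4
  -8*-9=72
  7*-6=-42
  -3*-5=15
  -5*4=-20
  -3*-5=15
Sum=40


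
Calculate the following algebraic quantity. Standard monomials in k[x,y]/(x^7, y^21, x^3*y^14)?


k[x,y]/I, I = (x^7, y^21, x^3*y^14)
Rect: 7x21=147. Corner: (7-3)x(21-14)=28.
dim = 147-28 = 119


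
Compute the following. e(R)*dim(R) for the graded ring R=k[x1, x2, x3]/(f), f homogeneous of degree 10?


e(R)=deg(f)=10, dim(R)=3-1=2
e*dim=10*2=20


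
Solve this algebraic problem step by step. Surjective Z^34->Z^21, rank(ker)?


rank(ker) = 34-21 = 13


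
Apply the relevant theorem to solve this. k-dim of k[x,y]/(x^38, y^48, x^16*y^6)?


k[x,y]/I, I = (x^38, y^48, x^16*y^6)
Rect: 38x48=1824. Corner: (38-16)x(48-6)=924.
dim = 1824-924 = 900


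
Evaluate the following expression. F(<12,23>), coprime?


gcd(12,23)=1 => F=ab-a-b=12*23-12-23=276-35=241


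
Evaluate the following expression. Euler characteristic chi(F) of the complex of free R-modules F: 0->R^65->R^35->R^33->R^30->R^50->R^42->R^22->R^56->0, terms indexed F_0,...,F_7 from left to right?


chi = sum (-1)^i * rank:
(-1)^0*65=65
(-1)^1*35=-35
(-1)^2*33=33
(-1)^3*30=-30
(-1)^4*50=50
(-1)^5*42=-42
(-1)^6*22=22
(-1)^7*56=-56
chi=7


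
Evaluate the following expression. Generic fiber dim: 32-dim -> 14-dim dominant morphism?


dim(fiber)=dim(X)-dim(Y)=32-14=18


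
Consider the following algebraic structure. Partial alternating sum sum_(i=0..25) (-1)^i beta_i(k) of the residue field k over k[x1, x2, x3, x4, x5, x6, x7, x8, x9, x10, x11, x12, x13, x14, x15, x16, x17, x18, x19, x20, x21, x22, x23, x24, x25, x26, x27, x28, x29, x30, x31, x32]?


Koszul resolution: beta_i(k)=C(n,i), n=32
sum_(i=0..p) (-1)^i C(n,i) = (-1)^p C(n-1,p)
(-1)^25*C(31,25) = (-1)^25*736281 = -736281
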